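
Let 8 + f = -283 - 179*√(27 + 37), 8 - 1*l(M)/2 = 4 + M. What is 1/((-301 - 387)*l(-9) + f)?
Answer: -1/19611 ≈ -5.0992e-5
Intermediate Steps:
l(M) = 8 - 2*M (l(M) = 16 - 2*(4 + M) = 16 + (-8 - 2*M) = 8 - 2*M)
f = -1723 (f = -8 + (-283 - 179*√(27 + 37)) = -8 + (-283 - 179*√64) = -8 + (-283 - 179*8) = -8 + (-283 - 1432) = -8 - 1715 = -1723)
1/((-301 - 387)*l(-9) + f) = 1/((-301 - 387)*(8 - 2*(-9)) - 1723) = 1/(-688*(8 + 18) - 1723) = 1/(-688*26 - 1723) = 1/(-17888 - 1723) = 1/(-19611) = -1/19611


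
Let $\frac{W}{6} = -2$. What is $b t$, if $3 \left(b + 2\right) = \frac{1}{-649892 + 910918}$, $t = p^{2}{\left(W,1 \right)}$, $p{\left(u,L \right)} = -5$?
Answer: $- \frac{39153875}{783078} \approx -50.0$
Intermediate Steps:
$W = -12$ ($W = 6 \left(-2\right) = -12$)
$t = 25$ ($t = \left(-5\right)^{2} = 25$)
$b = - \frac{1566155}{783078}$ ($b = -2 + \frac{1}{3 \left(-649892 + 910918\right)} = -2 + \frac{1}{3 \cdot 261026} = -2 + \frac{1}{3} \cdot \frac{1}{261026} = -2 + \frac{1}{783078} = - \frac{1566155}{783078} \approx -2.0$)
$b t = \left(- \frac{1566155}{783078}\right) 25 = - \frac{39153875}{783078}$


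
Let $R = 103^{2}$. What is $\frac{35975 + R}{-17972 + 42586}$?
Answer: $\frac{23292}{12307} \approx 1.8926$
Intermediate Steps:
$R = 10609$
$\frac{35975 + R}{-17972 + 42586} = \frac{35975 + 10609}{-17972 + 42586} = \frac{46584}{24614} = 46584 \cdot \frac{1}{24614} = \frac{23292}{12307}$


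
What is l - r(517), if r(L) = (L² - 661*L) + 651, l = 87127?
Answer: 160924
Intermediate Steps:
r(L) = 651 + L² - 661*L
l - r(517) = 87127 - (651 + 517² - 661*517) = 87127 - (651 + 267289 - 341737) = 87127 - 1*(-73797) = 87127 + 73797 = 160924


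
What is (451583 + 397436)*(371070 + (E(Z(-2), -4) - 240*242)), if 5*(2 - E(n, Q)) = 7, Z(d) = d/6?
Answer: 1328674831107/5 ≈ 2.6573e+11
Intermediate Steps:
Z(d) = d/6 (Z(d) = d*(⅙) = d/6)
E(n, Q) = ⅗ (E(n, Q) = 2 - ⅕*7 = 2 - 7/5 = ⅗)
(451583 + 397436)*(371070 + (E(Z(-2), -4) - 240*242)) = (451583 + 397436)*(371070 + (⅗ - 240*242)) = 849019*(371070 + (⅗ - 58080)) = 849019*(371070 - 290397/5) = 849019*(1564953/5) = 1328674831107/5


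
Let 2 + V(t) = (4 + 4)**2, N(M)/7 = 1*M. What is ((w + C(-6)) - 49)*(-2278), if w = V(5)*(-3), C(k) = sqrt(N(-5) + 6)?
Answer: 535330 - 2278*I*sqrt(29) ≈ 5.3533e+5 - 12267.0*I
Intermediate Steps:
N(M) = 7*M (N(M) = 7*(1*M) = 7*M)
V(t) = 62 (V(t) = -2 + (4 + 4)**2 = -2 + 8**2 = -2 + 64 = 62)
C(k) = I*sqrt(29) (C(k) = sqrt(7*(-5) + 6) = sqrt(-35 + 6) = sqrt(-29) = I*sqrt(29))
w = -186 (w = 62*(-3) = -186)
((w + C(-6)) - 49)*(-2278) = ((-186 + I*sqrt(29)) - 49)*(-2278) = (-235 + I*sqrt(29))*(-2278) = 535330 - 2278*I*sqrt(29)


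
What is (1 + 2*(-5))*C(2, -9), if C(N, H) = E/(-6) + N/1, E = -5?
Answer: -51/2 ≈ -25.500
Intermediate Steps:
C(N, H) = ⅚ + N (C(N, H) = -5/(-6) + N/1 = -5*(-⅙) + N*1 = ⅚ + N)
(1 + 2*(-5))*C(2, -9) = (1 + 2*(-5))*(⅚ + 2) = (1 - 10)*(17/6) = -9*17/6 = -51/2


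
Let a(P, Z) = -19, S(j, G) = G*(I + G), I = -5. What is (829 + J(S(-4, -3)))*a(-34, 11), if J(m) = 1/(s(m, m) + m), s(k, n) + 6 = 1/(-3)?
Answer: -834860/53 ≈ -15752.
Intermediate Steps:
s(k, n) = -19/3 (s(k, n) = -6 + 1/(-3) = -6 - 1/3 = -19/3)
S(j, G) = G*(-5 + G)
J(m) = 1/(-19/3 + m)
(829 + J(S(-4, -3)))*a(-34, 11) = (829 + 3/(-19 + 3*(-3*(-5 - 3))))*(-19) = (829 + 3/(-19 + 3*(-3*(-8))))*(-19) = (829 + 3/(-19 + 3*24))*(-19) = (829 + 3/(-19 + 72))*(-19) = (829 + 3/53)*(-19) = (43940/53)*(-19) = -834860/53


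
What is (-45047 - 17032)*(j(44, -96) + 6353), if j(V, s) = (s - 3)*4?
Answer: -369804603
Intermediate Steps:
j(V, s) = -12 + 4*s (j(V, s) = (-3 + s)*4 = -12 + 4*s)
(-45047 - 17032)*(j(44, -96) + 6353) = (-45047 - 17032)*((-12 + 4*(-96)) + 6353) = -62079*((-12 - 384) + 6353) = -62079*(-396 + 6353) = -62079*5957 = -369804603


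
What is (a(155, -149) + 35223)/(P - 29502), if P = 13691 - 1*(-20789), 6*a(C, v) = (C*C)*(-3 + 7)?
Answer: 153719/14934 ≈ 10.293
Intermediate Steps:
a(C, v) = 2*C²/3 (a(C, v) = ((C*C)*(-3 + 7))/6 = (C²*4)/6 = (4*C²)/6 = 2*C²/3)
P = 34480 (P = 13691 + 20789 = 34480)
(a(155, -149) + 35223)/(P - 29502) = ((⅔)*155² + 35223)/(34480 - 29502) = ((⅔)*24025 + 35223)/4978 = (48050/3 + 35223)*(1/4978) = (153719/3)*(1/4978) = 153719/14934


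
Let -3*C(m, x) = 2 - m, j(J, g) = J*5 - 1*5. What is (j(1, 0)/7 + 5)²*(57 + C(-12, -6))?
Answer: 3925/3 ≈ 1308.3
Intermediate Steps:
j(J, g) = -5 + 5*J (j(J, g) = 5*J - 5 = -5 + 5*J)
C(m, x) = -⅔ + m/3 (C(m, x) = -(2 - m)/3 = -⅔ + m/3)
(j(1, 0)/7 + 5)²*(57 + C(-12, -6)) = ((-5 + 5*1)/7 + 5)²*(57 + (-⅔ + (⅓)*(-12))) = ((-5 + 5)*(⅐) + 5)²*(57 + (-⅔ - 4)) = (0*(⅐) + 5)²*(57 - 14/3) = (0 + 5)²*(157/3) = 5²*(157/3) = 25*(157/3) = 3925/3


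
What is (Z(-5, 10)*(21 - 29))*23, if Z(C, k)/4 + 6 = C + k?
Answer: 736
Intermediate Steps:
Z(C, k) = -24 + 4*C + 4*k (Z(C, k) = -24 + 4*(C + k) = -24 + (4*C + 4*k) = -24 + 4*C + 4*k)
(Z(-5, 10)*(21 - 29))*23 = ((-24 + 4*(-5) + 4*10)*(21 - 29))*23 = ((-24 - 20 + 40)*(-8))*23 = -4*(-8)*23 = 32*23 = 736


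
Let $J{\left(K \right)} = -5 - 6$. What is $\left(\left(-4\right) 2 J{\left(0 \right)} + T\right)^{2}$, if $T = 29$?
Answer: $13689$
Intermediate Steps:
$J{\left(K \right)} = -11$ ($J{\left(K \right)} = -5 - 6 = -11$)
$\left(\left(-4\right) 2 J{\left(0 \right)} + T\right)^{2} = \left(\left(-4\right) 2 \left(-11\right) + 29\right)^{2} = \left(\left(-8\right) \left(-11\right) + 29\right)^{2} = \left(88 + 29\right)^{2} = 117^{2} = 13689$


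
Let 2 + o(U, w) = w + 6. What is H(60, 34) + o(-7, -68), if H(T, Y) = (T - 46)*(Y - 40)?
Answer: -148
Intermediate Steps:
H(T, Y) = (-46 + T)*(-40 + Y)
o(U, w) = 4 + w (o(U, w) = -2 + (w + 6) = -2 + (6 + w) = 4 + w)
H(60, 34) + o(-7, -68) = (1840 - 46*34 - 40*60 + 60*34) + (4 - 68) = (1840 - 1564 - 2400 + 2040) - 64 = -84 - 64 = -148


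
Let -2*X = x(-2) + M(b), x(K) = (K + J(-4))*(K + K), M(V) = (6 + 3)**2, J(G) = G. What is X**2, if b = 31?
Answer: 11025/4 ≈ 2756.3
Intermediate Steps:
M(V) = 81 (M(V) = 9**2 = 81)
x(K) = 2*K*(-4 + K) (x(K) = (K - 4)*(K + K) = (-4 + K)*(2*K) = 2*K*(-4 + K))
X = -105/2 (X = -(2*(-2)*(-4 - 2) + 81)/2 = -(2*(-2)*(-6) + 81)/2 = -(24 + 81)/2 = -1/2*105 = -105/2 ≈ -52.500)
X**2 = (-105/2)**2 = 11025/4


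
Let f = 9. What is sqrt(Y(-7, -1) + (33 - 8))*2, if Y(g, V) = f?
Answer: 2*sqrt(34) ≈ 11.662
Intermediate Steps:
Y(g, V) = 9
sqrt(Y(-7, -1) + (33 - 8))*2 = sqrt(9 + (33 - 8))*2 = sqrt(9 + 25)*2 = sqrt(34)*2 = 2*sqrt(34)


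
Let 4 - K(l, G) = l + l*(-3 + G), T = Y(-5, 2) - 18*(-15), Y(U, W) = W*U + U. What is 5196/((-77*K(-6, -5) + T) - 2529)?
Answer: 1299/163 ≈ 7.9693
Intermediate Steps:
Y(U, W) = U + U*W (Y(U, W) = U*W + U = U + U*W)
T = 255 (T = -5*(1 + 2) - 18*(-15) = -5*3 + 270 = -15 + 270 = 255)
K(l, G) = 4 - l - l*(-3 + G) (K(l, G) = 4 - (l + l*(-3 + G)) = 4 + (-l - l*(-3 + G)) = 4 - l - l*(-3 + G))
5196/((-77*K(-6, -5) + T) - 2529) = 5196/((-77*(4 + 2*(-6) - 1*(-5)*(-6)) + 255) - 2529) = 5196/((-77*(4 - 12 - 30) + 255) - 2529) = 5196/((-77*(-38) + 255) - 2529) = 5196/((2926 + 255) - 2529) = 5196/(3181 - 2529) = 5196/652 = 5196*(1/652) = 1299/163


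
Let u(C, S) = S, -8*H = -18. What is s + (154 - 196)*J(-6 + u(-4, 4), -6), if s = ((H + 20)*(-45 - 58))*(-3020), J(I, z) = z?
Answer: 6921337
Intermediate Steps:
H = 9/4 (H = -1/8*(-18) = 9/4 ≈ 2.2500)
s = 6921085 (s = ((9/4 + 20)*(-45 - 58))*(-3020) = ((89/4)*(-103))*(-3020) = -9167/4*(-3020) = 6921085)
s + (154 - 196)*J(-6 + u(-4, 4), -6) = 6921085 + (154 - 196)*(-6) = 6921085 - 42*(-6) = 6921085 + 252 = 6921337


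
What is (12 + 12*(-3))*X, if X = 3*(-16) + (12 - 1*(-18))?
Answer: 432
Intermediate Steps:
X = -18 (X = -48 + (12 + 18) = -48 + 30 = -18)
(12 + 12*(-3))*X = (12 + 12*(-3))*(-18) = (12 - 36)*(-18) = -24*(-18) = 432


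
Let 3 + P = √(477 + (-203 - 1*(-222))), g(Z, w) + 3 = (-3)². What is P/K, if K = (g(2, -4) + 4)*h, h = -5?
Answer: 3/50 - 2*√31/25 ≈ -0.38542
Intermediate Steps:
g(Z, w) = 6 (g(Z, w) = -3 + (-3)² = -3 + 9 = 6)
K = -50 (K = (6 + 4)*(-5) = 10*(-5) = -50)
P = -3 + 4*√31 (P = -3 + √(477 + (-203 - 1*(-222))) = -3 + √(477 + (-203 + 222)) = -3 + √(477 + 19) = -3 + √496 = -3 + 4*√31 ≈ 19.271)
P/K = (-3 + 4*√31)/(-50) = (-3 + 4*√31)*(-1/50) = 3/50 - 2*√31/25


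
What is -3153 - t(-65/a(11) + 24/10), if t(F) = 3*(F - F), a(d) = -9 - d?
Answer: -3153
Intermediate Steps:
t(F) = 0 (t(F) = 3*0 = 0)
-3153 - t(-65/a(11) + 24/10) = -3153 - 1*0 = -3153 + 0 = -3153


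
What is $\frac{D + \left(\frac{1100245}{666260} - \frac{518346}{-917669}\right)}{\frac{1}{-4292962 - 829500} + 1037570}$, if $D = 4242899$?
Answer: $\frac{1328836251271433951662135}{324957042119866266633166} \approx 4.0893$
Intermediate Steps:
$\frac{D + \left(\frac{1100245}{666260} - \frac{518346}{-917669}\right)}{\frac{1}{-4292962 - 829500} + 1037570} = \frac{4242899 + \left(\frac{1100245}{666260} - \frac{518346}{-917669}\right)}{\frac{1}{-4292962 - 829500} + 1037570} = \frac{4242899 + \left(1100245 \cdot \frac{1}{666260} - - \frac{518346}{917669}\right)}{\frac{1}{-5122462} + 1037570} = \frac{4242899 + \left(\frac{220049}{133252} + \frac{518346}{917669}\right)}{- \frac{1}{5122462} + 1037570} = \frac{4242899 + \frac{271002786973}{122281229588}}{\frac{5314912897339}{5122462}} = \frac{518827177740482585}{122281229588} \cdot \frac{5122462}{5314912897339} = \frac{1328836251271433951662135}{324957042119866266633166}$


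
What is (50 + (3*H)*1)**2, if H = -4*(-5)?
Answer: 12100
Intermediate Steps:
H = 20
(50 + (3*H)*1)**2 = (50 + (3*20)*1)**2 = (50 + 60*1)**2 = (50 + 60)**2 = 110**2 = 12100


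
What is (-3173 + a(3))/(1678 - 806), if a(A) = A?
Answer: -1585/436 ≈ -3.6353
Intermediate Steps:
(-3173 + a(3))/(1678 - 806) = (-3173 + 3)/(1678 - 806) = -3170/872 = -3170*1/872 = -1585/436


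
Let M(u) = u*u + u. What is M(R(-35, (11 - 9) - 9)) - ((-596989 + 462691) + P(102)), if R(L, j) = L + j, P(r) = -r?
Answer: 136122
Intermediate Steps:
M(u) = u + u**2 (M(u) = u**2 + u = u + u**2)
M(R(-35, (11 - 9) - 9)) - ((-596989 + 462691) + P(102)) = (-35 + ((11 - 9) - 9))*(1 + (-35 + ((11 - 9) - 9))) - ((-596989 + 462691) - 1*102) = (-35 + (2 - 9))*(1 + (-35 + (2 - 9))) - (-134298 - 102) = (-35 - 7)*(1 + (-35 - 7)) - 1*(-134400) = -42*(1 - 42) + 134400 = -42*(-41) + 134400 = 1722 + 134400 = 136122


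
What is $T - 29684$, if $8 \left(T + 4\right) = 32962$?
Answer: $- \frac{102271}{4} \approx -25568.0$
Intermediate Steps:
$T = \frac{16465}{4}$ ($T = -4 + \frac{1}{8} \cdot 32962 = -4 + \frac{16481}{4} = \frac{16465}{4} \approx 4116.3$)
$T - 29684 = \frac{16465}{4} - 29684 = - \frac{102271}{4}$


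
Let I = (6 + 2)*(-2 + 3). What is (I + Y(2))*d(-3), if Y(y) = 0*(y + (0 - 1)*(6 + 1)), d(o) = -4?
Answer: -32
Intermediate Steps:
Y(y) = 0 (Y(y) = 0*(y - 1*7) = 0*(y - 7) = 0*(-7 + y) = 0)
I = 8 (I = 8*1 = 8)
(I + Y(2))*d(-3) = (8 + 0)*(-4) = 8*(-4) = -32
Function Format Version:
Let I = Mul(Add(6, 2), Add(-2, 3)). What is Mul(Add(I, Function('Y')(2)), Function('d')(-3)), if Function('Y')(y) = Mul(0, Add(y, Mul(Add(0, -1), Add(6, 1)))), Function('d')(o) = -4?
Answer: -32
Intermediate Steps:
Function('Y')(y) = 0 (Function('Y')(y) = Mul(0, Add(y, Mul(-1, 7))) = Mul(0, Add(y, -7)) = Mul(0, Add(-7, y)) = 0)
I = 8 (I = Mul(8, 1) = 8)
Mul(Add(I, Function('Y')(2)), Function('d')(-3)) = Mul(Add(8, 0), -4) = Mul(8, -4) = -32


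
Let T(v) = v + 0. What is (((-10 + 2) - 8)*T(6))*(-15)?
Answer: 1440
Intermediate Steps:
T(v) = v
(((-10 + 2) - 8)*T(6))*(-15) = (((-10 + 2) - 8)*6)*(-15) = ((-8 - 8)*6)*(-15) = -16*6*(-15) = -96*(-15) = 1440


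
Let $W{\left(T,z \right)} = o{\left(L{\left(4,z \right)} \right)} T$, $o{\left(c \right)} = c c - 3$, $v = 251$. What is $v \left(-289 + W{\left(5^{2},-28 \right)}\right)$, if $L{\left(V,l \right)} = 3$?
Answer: $-34889$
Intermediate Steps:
$o{\left(c \right)} = -3 + c^{2}$ ($o{\left(c \right)} = c^{2} - 3 = -3 + c^{2}$)
$W{\left(T,z \right)} = 6 T$ ($W{\left(T,z \right)} = \left(-3 + 3^{2}\right) T = \left(-3 + 9\right) T = 6 T$)
$v \left(-289 + W{\left(5^{2},-28 \right)}\right) = 251 \left(-289 + 6 \cdot 5^{2}\right) = 251 \left(-289 + 6 \cdot 25\right) = 251 \left(-289 + 150\right) = 251 \left(-139\right) = -34889$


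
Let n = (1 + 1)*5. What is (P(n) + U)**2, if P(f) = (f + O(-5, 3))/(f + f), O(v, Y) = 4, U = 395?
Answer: 15657849/100 ≈ 1.5658e+5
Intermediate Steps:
n = 10 (n = 2*5 = 10)
P(f) = (4 + f)/(2*f) (P(f) = (f + 4)/(f + f) = (4 + f)/((2*f)) = (4 + f)*(1/(2*f)) = (4 + f)/(2*f))
(P(n) + U)**2 = ((1/2)*(4 + 10)/10 + 395)**2 = ((1/2)*(1/10)*14 + 395)**2 = (7/10 + 395)**2 = (3957/10)**2 = 15657849/100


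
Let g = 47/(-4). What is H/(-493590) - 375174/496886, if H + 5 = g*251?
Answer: -122476139463/163505307160 ≈ -0.74907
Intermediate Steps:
g = -47/4 (g = 47*(-¼) = -47/4 ≈ -11.750)
H = -11817/4 (H = -5 - 47/4*251 = -5 - 11797/4 = -11817/4 ≈ -2954.3)
H/(-493590) - 375174/496886 = -11817/4/(-493590) - 375174/496886 = -11817/4*(-1/493590) - 375174*1/496886 = 3939/658120 - 187587/248443 = -122476139463/163505307160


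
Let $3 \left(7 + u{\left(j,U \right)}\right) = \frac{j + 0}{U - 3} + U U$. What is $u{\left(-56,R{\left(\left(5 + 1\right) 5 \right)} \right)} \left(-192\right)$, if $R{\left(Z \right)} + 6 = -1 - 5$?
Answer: $- \frac{121664}{15} \approx -8110.9$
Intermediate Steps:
$R{\left(Z \right)} = -12$ ($R{\left(Z \right)} = -6 - 6 = -12$)
$u{\left(j,U \right)} = -7 + \frac{U^{2}}{3} + \frac{j}{3 \left(-3 + U\right)}$ ($u{\left(j,U \right)} = -7 + \frac{\frac{j + 0}{U - 3} + U U}{3} = -7 + \frac{\frac{j}{-3 + U} + U^{2}}{3} = -7 + \frac{U^{2} + \frac{j}{-3 + U}}{3} = -7 + \left(\frac{U^{2}}{3} + \frac{j}{3 \left(-3 + U\right)}\right) = -7 + \frac{U^{2}}{3} + \frac{j}{3 \left(-3 + U\right)}$)
$u{\left(-56,R{\left(\left(5 + 1\right) 5 \right)} \right)} \left(-192\right) = \frac{63 - 56 + \left(-12\right)^{3} - -252 - 3 \left(-12\right)^{2}}{3 \left(-3 - 12\right)} \left(-192\right) = \frac{63 - 56 - 1728 + 252 - 432}{3 \left(-15\right)} \left(-192\right) = \frac{1}{3} \left(- \frac{1}{15}\right) \left(63 - 56 - 1728 + 252 - 432\right) \left(-192\right) = \frac{1}{3} \left(- \frac{1}{15}\right) \left(-1901\right) \left(-192\right) = \frac{1901}{45} \left(-192\right) = - \frac{121664}{15}$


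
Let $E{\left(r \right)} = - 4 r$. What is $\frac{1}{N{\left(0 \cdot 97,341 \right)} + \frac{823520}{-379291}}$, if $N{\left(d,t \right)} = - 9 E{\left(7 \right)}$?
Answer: $\frac{379291}{94757812} \approx 0.0040027$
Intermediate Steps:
$N{\left(d,t \right)} = 252$ ($N{\left(d,t \right)} = - 9 \left(\left(-4\right) 7\right) = \left(-9\right) \left(-28\right) = 252$)
$\frac{1}{N{\left(0 \cdot 97,341 \right)} + \frac{823520}{-379291}} = \frac{1}{252 + \frac{823520}{-379291}} = \frac{1}{252 + 823520 \left(- \frac{1}{379291}\right)} = \frac{1}{252 - \frac{823520}{379291}} = \frac{1}{\frac{94757812}{379291}} = \frac{379291}{94757812}$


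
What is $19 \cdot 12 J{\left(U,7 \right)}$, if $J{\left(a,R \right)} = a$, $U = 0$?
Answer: $0$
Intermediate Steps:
$19 \cdot 12 J{\left(U,7 \right)} = 19 \cdot 12 \cdot 0 = 228 \cdot 0 = 0$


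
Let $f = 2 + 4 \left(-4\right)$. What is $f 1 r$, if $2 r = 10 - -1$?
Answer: $-77$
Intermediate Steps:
$f = -14$ ($f = 2 - 16 = -14$)
$r = \frac{11}{2}$ ($r = \frac{10 - -1}{2} = \frac{10 + 1}{2} = \frac{1}{2} \cdot 11 = \frac{11}{2} \approx 5.5$)
$f 1 r = \left(-14\right) 1 \cdot \frac{11}{2} = \left(-14\right) \frac{11}{2} = -77$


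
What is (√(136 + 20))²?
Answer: 156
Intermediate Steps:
(√(136 + 20))² = (√156)² = (2*√39)² = 156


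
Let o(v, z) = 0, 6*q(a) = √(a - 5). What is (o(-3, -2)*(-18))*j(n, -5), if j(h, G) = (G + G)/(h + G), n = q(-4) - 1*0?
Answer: 0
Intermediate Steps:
q(a) = √(-5 + a)/6 (q(a) = √(a - 5)/6 = √(-5 + a)/6)
n = I/2 (n = √(-5 - 4)/6 - 1*0 = √(-9)/6 + 0 = (3*I)/6 + 0 = I/2 + 0 = I/2 ≈ 0.5*I)
j(h, G) = 2*G/(G + h) (j(h, G) = (2*G)/(G + h) = 2*G/(G + h))
(o(-3, -2)*(-18))*j(n, -5) = (0*(-18))*(2*(-5)/(-5 + I/2)) = 0*(2*(-5)*(4*(-5 - I/2)/101)) = 0*(200/101 + 20*I/101) = 0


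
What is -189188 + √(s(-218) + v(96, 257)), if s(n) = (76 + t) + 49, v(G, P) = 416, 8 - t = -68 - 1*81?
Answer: -189188 + √698 ≈ -1.8916e+5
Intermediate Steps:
t = 157 (t = 8 - (-68 - 1*81) = 8 - (-68 - 81) = 8 - 1*(-149) = 8 + 149 = 157)
s(n) = 282 (s(n) = (76 + 157) + 49 = 233 + 49 = 282)
-189188 + √(s(-218) + v(96, 257)) = -189188 + √(282 + 416) = -189188 + √698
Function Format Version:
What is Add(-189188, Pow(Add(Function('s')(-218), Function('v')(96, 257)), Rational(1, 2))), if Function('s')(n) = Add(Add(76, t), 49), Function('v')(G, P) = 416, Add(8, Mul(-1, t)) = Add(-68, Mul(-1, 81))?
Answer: Add(-189188, Pow(698, Rational(1, 2))) ≈ -1.8916e+5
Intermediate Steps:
t = 157 (t = Add(8, Mul(-1, Add(-68, Mul(-1, 81)))) = Add(8, Mul(-1, Add(-68, -81))) = Add(8, Mul(-1, -149)) = Add(8, 149) = 157)
Function('s')(n) = 282 (Function('s')(n) = Add(Add(76, 157), 49) = Add(233, 49) = 282)
Add(-189188, Pow(Add(Function('s')(-218), Function('v')(96, 257)), Rational(1, 2))) = Add(-189188, Pow(Add(282, 416), Rational(1, 2))) = Add(-189188, Pow(698, Rational(1, 2)))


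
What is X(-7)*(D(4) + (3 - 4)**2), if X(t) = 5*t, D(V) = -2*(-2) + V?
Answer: -315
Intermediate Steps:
D(V) = 4 + V
X(-7)*(D(4) + (3 - 4)**2) = (5*(-7))*((4 + 4) + (3 - 4)**2) = -35*(8 + (-1)**2) = -35*(8 + 1) = -35*9 = -315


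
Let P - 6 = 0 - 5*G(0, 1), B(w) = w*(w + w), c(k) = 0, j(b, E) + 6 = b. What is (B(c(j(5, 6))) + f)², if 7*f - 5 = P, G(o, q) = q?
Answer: 36/49 ≈ 0.73469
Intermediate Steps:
j(b, E) = -6 + b
B(w) = 2*w² (B(w) = w*(2*w) = 2*w²)
P = 1 (P = 6 + (0 - 5*1) = 6 + (0 - 5) = 6 - 5 = 1)
f = 6/7 (f = 5/7 + (⅐)*1 = 5/7 + ⅐ = 6/7 ≈ 0.85714)
(B(c(j(5, 6))) + f)² = (2*0² + 6/7)² = (2*0 + 6/7)² = (0 + 6/7)² = (6/7)² = 36/49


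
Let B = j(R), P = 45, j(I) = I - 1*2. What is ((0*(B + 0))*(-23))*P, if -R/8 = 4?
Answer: 0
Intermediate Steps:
R = -32 (R = -8*4 = -32)
j(I) = -2 + I (j(I) = I - 2 = -2 + I)
B = -34 (B = -2 - 32 = -34)
((0*(B + 0))*(-23))*P = ((0*(-34 + 0))*(-23))*45 = ((0*(-34))*(-23))*45 = (0*(-23))*45 = 0*45 = 0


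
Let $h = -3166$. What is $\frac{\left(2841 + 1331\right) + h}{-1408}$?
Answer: $- \frac{503}{704} \approx -0.71449$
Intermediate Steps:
$\frac{\left(2841 + 1331\right) + h}{-1408} = \frac{\left(2841 + 1331\right) - 3166}{-1408} = \left(4172 - 3166\right) \left(- \frac{1}{1408}\right) = 1006 \left(- \frac{1}{1408}\right) = - \frac{503}{704}$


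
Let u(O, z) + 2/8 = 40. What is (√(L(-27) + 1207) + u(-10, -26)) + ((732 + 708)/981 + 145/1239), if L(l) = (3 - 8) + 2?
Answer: 22329289/540204 + 2*√301 ≈ 76.034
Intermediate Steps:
u(O, z) = 159/4 (u(O, z) = -¼ + 40 = 159/4)
L(l) = -3 (L(l) = -5 + 2 = -3)
(√(L(-27) + 1207) + u(-10, -26)) + ((732 + 708)/981 + 145/1239) = (√(-3 + 1207) + 159/4) + ((732 + 708)/981 + 145/1239) = (√1204 + 159/4) + (1440*(1/981) + 145*(1/1239)) = (2*√301 + 159/4) + (160/109 + 145/1239) = (159/4 + 2*√301) + 214045/135051 = 22329289/540204 + 2*√301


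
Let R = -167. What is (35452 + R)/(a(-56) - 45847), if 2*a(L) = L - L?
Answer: -35285/45847 ≈ -0.76962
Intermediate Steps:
a(L) = 0 (a(L) = (L - L)/2 = (1/2)*0 = 0)
(35452 + R)/(a(-56) - 45847) = (35452 - 167)/(0 - 45847) = 35285/(-45847) = 35285*(-1/45847) = -35285/45847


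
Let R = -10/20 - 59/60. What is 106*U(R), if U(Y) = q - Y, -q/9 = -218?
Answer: 6243877/30 ≈ 2.0813e+5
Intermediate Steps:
q = 1962 (q = -9*(-218) = 1962)
R = -89/60 (R = -10*1/20 - 59*1/60 = -½ - 59/60 = -89/60 ≈ -1.4833)
U(Y) = 1962 - Y
106*U(R) = 106*(1962 - 1*(-89/60)) = 106*(1962 + 89/60) = 106*(117809/60) = 6243877/30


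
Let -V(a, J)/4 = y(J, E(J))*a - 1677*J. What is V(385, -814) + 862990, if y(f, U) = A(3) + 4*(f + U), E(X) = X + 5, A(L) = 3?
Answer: 5395738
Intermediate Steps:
E(X) = 5 + X
y(f, U) = 3 + 4*U + 4*f (y(f, U) = 3 + 4*(f + U) = 3 + 4*(U + f) = 3 + (4*U + 4*f) = 3 + 4*U + 4*f)
V(a, J) = 6708*J - 4*a*(23 + 8*J) (V(a, J) = -4*((3 + 4*(5 + J) + 4*J)*a - 1677*J) = -4*((3 + (20 + 4*J) + 4*J)*a - 1677*J) = -4*((23 + 8*J)*a - 1677*J) = -4*(a*(23 + 8*J) - 1677*J) = -4*(-1677*J + a*(23 + 8*J)) = 6708*J - 4*a*(23 + 8*J))
V(385, -814) + 862990 = (6708*(-814) - 4*385*(23 + 8*(-814))) + 862990 = (-5460312 - 4*385*(23 - 6512)) + 862990 = (-5460312 - 4*385*(-6489)) + 862990 = (-5460312 + 9993060) + 862990 = 4532748 + 862990 = 5395738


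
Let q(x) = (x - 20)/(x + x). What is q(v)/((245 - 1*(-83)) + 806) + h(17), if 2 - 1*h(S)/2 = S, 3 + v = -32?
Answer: -476269/15876 ≈ -29.999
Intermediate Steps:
v = -35 (v = -3 - 32 = -35)
h(S) = 4 - 2*S
q(x) = (-20 + x)/(2*x) (q(x) = (-20 + x)/((2*x)) = (-20 + x)*(1/(2*x)) = (-20 + x)/(2*x))
q(v)/((245 - 1*(-83)) + 806) + h(17) = ((½)*(-20 - 35)/(-35))/((245 - 1*(-83)) + 806) + (4 - 2*17) = ((½)*(-1/35)*(-55))/((245 + 83) + 806) + (4 - 34) = 11/(14*(328 + 806)) - 30 = (11/14)/1134 - 30 = (11/14)*(1/1134) - 30 = 11/15876 - 30 = -476269/15876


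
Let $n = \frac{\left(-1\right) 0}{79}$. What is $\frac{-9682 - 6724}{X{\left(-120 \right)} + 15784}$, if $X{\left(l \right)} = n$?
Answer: $- \frac{8203}{7892} \approx -1.0394$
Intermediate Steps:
$n = 0$ ($n = 0 \cdot \frac{1}{79} = 0$)
$X{\left(l \right)} = 0$
$\frac{-9682 - 6724}{X{\left(-120 \right)} + 15784} = \frac{-9682 - 6724}{0 + 15784} = - \frac{16406}{15784} = \left(-16406\right) \frac{1}{15784} = - \frac{8203}{7892}$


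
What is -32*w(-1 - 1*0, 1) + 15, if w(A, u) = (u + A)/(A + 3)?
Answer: 15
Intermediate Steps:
w(A, u) = (A + u)/(3 + A)
-32*w(-1 - 1*0, 1) + 15 = -32*((-1 - 1*0) + 1)/(3 + (-1 - 1*0)) + 15 = -32*((-1 + 0) + 1)/(3 + (-1 + 0)) + 15 = -32*(-1 + 1)/(3 - 1) + 15 = -32*0/2 + 15 = -16*0 + 15 = -32*0 + 15 = 0 + 15 = 15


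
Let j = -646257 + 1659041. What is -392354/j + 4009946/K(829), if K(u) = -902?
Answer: -1015390763243/228382792 ≈ -4446.0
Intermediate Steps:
j = 1012784
-392354/j + 4009946/K(829) = -392354/1012784 + 4009946/(-902) = -392354*1/1012784 + 4009946*(-1/902) = -196177/506392 - 2004973/451 = -1015390763243/228382792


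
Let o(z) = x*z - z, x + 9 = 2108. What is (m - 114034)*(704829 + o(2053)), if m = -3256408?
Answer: -16892732824166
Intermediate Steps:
x = 2099 (x = -9 + 2108 = 2099)
o(z) = 2098*z (o(z) = 2099*z - z = 2098*z)
(m - 114034)*(704829 + o(2053)) = (-3256408 - 114034)*(704829 + 2098*2053) = -3370442*(704829 + 4307194) = -3370442*5012023 = -16892732824166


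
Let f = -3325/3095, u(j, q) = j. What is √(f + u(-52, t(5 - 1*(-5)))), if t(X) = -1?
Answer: I*√20336007/619 ≈ 7.2852*I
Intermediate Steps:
f = -665/619 (f = -3325*1/3095 = -665/619 ≈ -1.0743)
√(f + u(-52, t(5 - 1*(-5)))) = √(-665/619 - 52) = √(-32853/619) = I*√20336007/619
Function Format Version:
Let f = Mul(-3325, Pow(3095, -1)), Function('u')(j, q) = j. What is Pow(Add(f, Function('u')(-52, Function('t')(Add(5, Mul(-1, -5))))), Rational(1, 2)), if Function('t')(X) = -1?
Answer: Mul(Rational(1, 619), I, Pow(20336007, Rational(1, 2))) ≈ Mul(7.2852, I)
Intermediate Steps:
f = Rational(-665, 619) (f = Mul(-3325, Rational(1, 3095)) = Rational(-665, 619) ≈ -1.0743)
Pow(Add(f, Function('u')(-52, Function('t')(Add(5, Mul(-1, -5))))), Rational(1, 2)) = Pow(Add(Rational(-665, 619), -52), Rational(1, 2)) = Pow(Rational(-32853, 619), Rational(1, 2)) = Mul(Rational(1, 619), I, Pow(20336007, Rational(1, 2)))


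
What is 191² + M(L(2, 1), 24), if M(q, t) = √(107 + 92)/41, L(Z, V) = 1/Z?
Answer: 36481 + √199/41 ≈ 36481.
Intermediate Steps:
M(q, t) = √199/41 (M(q, t) = √199*(1/41) = √199/41)
191² + M(L(2, 1), 24) = 191² + √199/41 = 36481 + √199/41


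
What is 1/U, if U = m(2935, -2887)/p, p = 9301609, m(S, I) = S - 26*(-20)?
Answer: 9301609/3455 ≈ 2692.2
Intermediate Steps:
m(S, I) = 520 + S (m(S, I) = S + 520 = 520 + S)
U = 3455/9301609 (U = (520 + 2935)/9301609 = 3455*(1/9301609) = 3455/9301609 ≈ 0.00037144)
1/U = 1/(3455/9301609) = 9301609/3455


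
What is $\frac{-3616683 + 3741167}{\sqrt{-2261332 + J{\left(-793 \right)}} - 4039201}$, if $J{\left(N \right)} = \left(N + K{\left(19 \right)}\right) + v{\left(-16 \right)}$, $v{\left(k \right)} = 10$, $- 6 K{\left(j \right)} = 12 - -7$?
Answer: $- \frac{3016895383704}{97890881883115} - \frac{124484 i \sqrt{81436254}}{97890881883115} \approx -0.030819 - 1.1476 \cdot 10^{-5} i$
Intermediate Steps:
$K{\left(j \right)} = - \frac{19}{6}$ ($K{\left(j \right)} = - \frac{12 - -7}{6} = - \frac{12 + 7}{6} = \left(- \frac{1}{6}\right) 19 = - \frac{19}{6}$)
$J{\left(N \right)} = \frac{41}{6} + N$ ($J{\left(N \right)} = \left(N - \frac{19}{6}\right) + 10 = \left(- \frac{19}{6} + N\right) + 10 = \frac{41}{6} + N$)
$\frac{-3616683 + 3741167}{\sqrt{-2261332 + J{\left(-793 \right)}} - 4039201} = \frac{-3616683 + 3741167}{\sqrt{-2261332 + \left(\frac{41}{6} - 793\right)} - 4039201} = \frac{124484}{\sqrt{-2261332 - \frac{4717}{6}} - 4039201} = \frac{124484}{\sqrt{- \frac{13572709}{6}} - 4039201} = \frac{124484}{\frac{i \sqrt{81436254}}{6} - 4039201} = \frac{124484}{-4039201 + \frac{i \sqrt{81436254}}{6}}$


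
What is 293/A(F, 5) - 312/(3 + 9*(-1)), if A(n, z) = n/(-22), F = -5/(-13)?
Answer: -83538/5 ≈ -16708.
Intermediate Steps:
F = 5/13 (F = -5*(-1/13) = 5/13 ≈ 0.38462)
A(n, z) = -n/22 (A(n, z) = n*(-1/22) = -n/22)
293/A(F, 5) - 312/(3 + 9*(-1)) = 293/((-1/22*5/13)) - 312/(3 + 9*(-1)) = 293/(-5/286) - 312/(3 - 9) = 293*(-286/5) - 312/(-6) = -83798/5 - 312*(-1/6) = -83798/5 + 52 = -83538/5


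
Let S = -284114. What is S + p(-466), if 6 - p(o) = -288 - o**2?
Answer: -66664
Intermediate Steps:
p(o) = 294 + o**2 (p(o) = 6 - (-288 - o**2) = 6 + (288 + o**2) = 294 + o**2)
S + p(-466) = -284114 + (294 + (-466)**2) = -284114 + (294 + 217156) = -284114 + 217450 = -66664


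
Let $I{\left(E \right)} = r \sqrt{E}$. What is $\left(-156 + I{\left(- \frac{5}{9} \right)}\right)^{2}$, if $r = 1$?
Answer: $\frac{\left(468 - i \sqrt{5}\right)^{2}}{9} \approx 24335.0 - 232.55 i$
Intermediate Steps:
$I{\left(E \right)} = \sqrt{E}$ ($I{\left(E \right)} = 1 \sqrt{E} = \sqrt{E}$)
$\left(-156 + I{\left(- \frac{5}{9} \right)}\right)^{2} = \left(-156 + \sqrt{- \frac{5}{9}}\right)^{2} = \left(-156 + \frac{i \sqrt{5}}{3}\right)^{2}$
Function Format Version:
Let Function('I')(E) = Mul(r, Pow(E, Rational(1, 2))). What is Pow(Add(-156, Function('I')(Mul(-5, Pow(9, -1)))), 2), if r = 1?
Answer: Mul(Rational(1, 9), Pow(Add(468, Mul(-1, I, Pow(5, Rational(1, 2)))), 2)) ≈ Add(24335., Mul(-232.55, I))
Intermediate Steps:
Function('I')(E) = Pow(E, Rational(1, 2)) (Function('I')(E) = Mul(1, Pow(E, Rational(1, 2))) = Pow(E, Rational(1, 2)))
Pow(Add(-156, Function('I')(Mul(-5, Pow(9, -1)))), 2) = Pow(Add(-156, Pow(Mul(-5, Pow(9, -1)), Rational(1, 2))), 2) = Pow(Add(-156, Pow(Mul(-5, Rational(1, 9)), Rational(1, 2))), 2) = Pow(Add(-156, Pow(Rational(-5, 9), Rational(1, 2))), 2) = Pow(Add(-156, Mul(Rational(1, 3), I, Pow(5, Rational(1, 2)))), 2)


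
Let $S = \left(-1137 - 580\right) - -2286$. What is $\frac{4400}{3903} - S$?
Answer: $- \frac{2216407}{3903} \approx -567.87$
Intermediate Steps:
$S = 569$ ($S = -1717 + 2286 = 569$)
$\frac{4400}{3903} - S = \frac{4400}{3903} - 569 = - \frac{2216407}{3903}$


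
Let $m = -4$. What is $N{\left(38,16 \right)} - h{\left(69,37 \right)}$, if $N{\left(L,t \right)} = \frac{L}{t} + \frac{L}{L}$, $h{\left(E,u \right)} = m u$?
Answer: $\frac{1211}{8} \approx 151.38$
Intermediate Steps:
$h{\left(E,u \right)} = - 4 u$
$N{\left(L,t \right)} = 1 + \frac{L}{t}$ ($N{\left(L,t \right)} = \frac{L}{t} + 1 = 1 + \frac{L}{t}$)
$N{\left(38,16 \right)} - h{\left(69,37 \right)} = \frac{38 + 16}{16} - \left(-4\right) 37 = \frac{1}{16} \cdot 54 - -148 = \frac{27}{8} + 148 = \frac{1211}{8}$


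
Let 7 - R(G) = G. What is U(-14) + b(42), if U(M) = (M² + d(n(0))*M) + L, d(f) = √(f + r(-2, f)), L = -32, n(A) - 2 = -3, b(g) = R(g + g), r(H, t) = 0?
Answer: 87 - 14*I ≈ 87.0 - 14.0*I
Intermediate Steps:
R(G) = 7 - G
b(g) = 7 - 2*g (b(g) = 7 - (g + g) = 7 - 2*g)
n(A) = -1 (n(A) = 2 - 3 = -1)
d(f) = √f (d(f) = √(f + 0) = √f)
U(M) = -32 + M² + I*M (U(M) = (M² + √(-1)*M) - 32 = (M² + I*M) - 32 = -32 + M² + I*M)
U(-14) + b(42) = (-32 + (-14)² + I*(-14)) + (7 - 2*42) = (-32 + 196 - 14*I) + (7 - 84) = (164 - 14*I) - 77 = 87 - 14*I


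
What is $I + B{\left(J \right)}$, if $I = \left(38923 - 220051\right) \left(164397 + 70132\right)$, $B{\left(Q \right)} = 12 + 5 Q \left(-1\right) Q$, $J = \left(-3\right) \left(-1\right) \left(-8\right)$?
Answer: $-42479771580$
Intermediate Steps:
$J = -24$ ($J = 3 \left(-8\right) = -24$)
$B{\left(Q \right)} = 12 - 5 Q^{2}$ ($B{\left(Q \right)} = 12 + 5 - Q Q = 12 + 5 \left(- Q^{2}\right) = 12 - 5 Q^{2}$)
$I = -42479768712$ ($I = \left(-181128\right) 234529 = -42479768712$)
$I + B{\left(J \right)} = -42479768712 + \left(12 - 5 \left(-24\right)^{2}\right) = -42479768712 + \left(12 - 2880\right) = -42479768712 - 2868 = -42479771580$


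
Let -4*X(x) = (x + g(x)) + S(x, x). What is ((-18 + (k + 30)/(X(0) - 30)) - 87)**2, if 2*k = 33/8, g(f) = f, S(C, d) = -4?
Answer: 2423888289/215296 ≈ 11258.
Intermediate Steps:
k = 33/16 (k = (33/8)/2 = (33*(1/8))/2 = (1/2)*(33/8) = 33/16 ≈ 2.0625)
X(x) = 1 - x/2 (X(x) = -((x + x) - 4)/4 = -(2*x - 4)/4 = -(-4 + 2*x)/4 = 1 - x/2)
((-18 + (k + 30)/(X(0) - 30)) - 87)**2 = ((-18 + (33/16 + 30)/((1 - 1/2*0) - 30)) - 87)**2 = ((-18 + 513/(16*((1 + 0) - 30))) - 87)**2 = ((-18 + 513/(16*(1 - 30))) - 87)**2 = ((-18 + (513/16)/(-29)) - 87)**2 = ((-18 + (513/16)*(-1/29)) - 87)**2 = ((-18 - 513/464) - 87)**2 = (-8865/464 - 87)**2 = (-49233/464)**2 = 2423888289/215296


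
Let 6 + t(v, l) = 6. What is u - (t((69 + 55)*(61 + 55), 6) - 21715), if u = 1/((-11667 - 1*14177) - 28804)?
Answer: 1186681319/54648 ≈ 21715.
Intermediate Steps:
t(v, l) = 0 (t(v, l) = -6 + 6 = 0)
u = -1/54648 (u = 1/((-11667 - 14177) - 28804) = 1/(-25844 - 28804) = 1/(-54648) = -1/54648 ≈ -1.8299e-5)
u - (t((69 + 55)*(61 + 55), 6) - 21715) = -1/54648 - (0 - 21715) = -1/54648 - 1*(-21715) = -1/54648 + 21715 = 1186681319/54648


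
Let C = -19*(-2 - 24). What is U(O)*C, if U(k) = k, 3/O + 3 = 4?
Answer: 1482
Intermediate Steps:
O = 3 (O = 3/(-3 + 4) = 3/1 = 3*1 = 3)
C = 494 (C = -19*(-26) = 494)
U(O)*C = 3*494 = 1482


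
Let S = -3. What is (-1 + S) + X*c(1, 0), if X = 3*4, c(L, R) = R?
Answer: -4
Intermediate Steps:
X = 12
(-1 + S) + X*c(1, 0) = (-1 - 3) + 12*0 = -4 + 0 = -4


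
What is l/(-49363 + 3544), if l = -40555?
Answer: 40555/45819 ≈ 0.88511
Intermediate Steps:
l/(-49363 + 3544) = -40555/(-49363 + 3544) = -40555/(-45819) = -40555*(-1/45819) = 40555/45819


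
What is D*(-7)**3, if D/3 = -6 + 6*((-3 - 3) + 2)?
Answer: 30870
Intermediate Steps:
D = -90 (D = 3*(-6 + 6*((-3 - 3) + 2)) = 3*(-6 + 6*(-6 + 2)) = 3*(-6 + 6*(-4)) = 3*(-6 - 24) = 3*(-30) = -90)
D*(-7)**3 = -90*(-7)**3 = -90*(-343) = 30870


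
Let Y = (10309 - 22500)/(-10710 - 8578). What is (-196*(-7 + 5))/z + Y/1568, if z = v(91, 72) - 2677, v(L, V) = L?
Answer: -5911979501/39104954112 ≈ -0.15118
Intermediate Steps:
z = -2586 (z = 91 - 2677 = -2586)
Y = 12191/19288 (Y = -12191/(-19288) = -12191*(-1/19288) = 12191/19288 ≈ 0.63205)
(-196*(-7 + 5))/z + Y/1568 = -196*(-7 + 5)/(-2586) + (12191/19288)/1568 = -(-392)*(-1/2586) + (12191/19288)*(1/1568) = -196*(-2)*(-1/2586) + 12191/30243584 = 392*(-1/2586) + 12191/30243584 = -196/1293 + 12191/30243584 = -5911979501/39104954112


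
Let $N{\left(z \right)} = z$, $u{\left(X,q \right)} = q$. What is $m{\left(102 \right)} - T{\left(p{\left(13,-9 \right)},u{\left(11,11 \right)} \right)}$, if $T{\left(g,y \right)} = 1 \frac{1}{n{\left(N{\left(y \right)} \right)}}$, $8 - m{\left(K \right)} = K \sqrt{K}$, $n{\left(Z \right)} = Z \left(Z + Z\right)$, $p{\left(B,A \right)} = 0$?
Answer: $\frac{1935}{242} - 102 \sqrt{102} \approx -1022.2$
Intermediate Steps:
$n{\left(Z \right)} = 2 Z^{2}$ ($n{\left(Z \right)} = Z 2 Z = 2 Z^{2}$)
$m{\left(K \right)} = 8 - K^{\frac{3}{2}}$ ($m{\left(K \right)} = 8 - K \sqrt{K} = 8 - K^{\frac{3}{2}}$)
$T{\left(g,y \right)} = \frac{1}{2 y^{2}}$ ($T{\left(g,y \right)} = 1 \frac{1}{2 y^{2}} = \frac{1}{2 y^{2}}$)
$m{\left(102 \right)} - T{\left(p{\left(13,-9 \right)},u{\left(11,11 \right)} \right)} = \left(8 - 102^{\frac{3}{2}}\right) - \frac{1}{2 \cdot 121} = \left(8 - 102 \sqrt{102}\right) - \frac{1}{2} \cdot \frac{1}{121} = \left(8 - 102 \sqrt{102}\right) - \frac{1}{242} = \frac{1935}{242} - 102 \sqrt{102}$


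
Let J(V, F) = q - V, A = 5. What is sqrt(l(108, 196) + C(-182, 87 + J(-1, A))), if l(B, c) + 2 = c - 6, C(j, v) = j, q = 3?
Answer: sqrt(6) ≈ 2.4495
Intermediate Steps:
J(V, F) = 3 - V
l(B, c) = -8 + c (l(B, c) = -2 + (c - 6) = -2 + (-6 + c) = -8 + c)
sqrt(l(108, 196) + C(-182, 87 + J(-1, A))) = sqrt((-8 + 196) - 182) = sqrt(188 - 182) = sqrt(6)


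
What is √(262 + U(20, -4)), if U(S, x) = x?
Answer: √258 ≈ 16.062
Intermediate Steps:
√(262 + U(20, -4)) = √(262 - 4) = √258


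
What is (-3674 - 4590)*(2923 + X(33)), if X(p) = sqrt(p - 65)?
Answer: -24155672 - 33056*I*sqrt(2) ≈ -2.4156e+7 - 46748.0*I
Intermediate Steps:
X(p) = sqrt(-65 + p)
(-3674 - 4590)*(2923 + X(33)) = (-3674 - 4590)*(2923 + sqrt(-65 + 33)) = -8264*(2923 + sqrt(-32)) = -8264*(2923 + 4*I*sqrt(2)) = -24155672 - 33056*I*sqrt(2)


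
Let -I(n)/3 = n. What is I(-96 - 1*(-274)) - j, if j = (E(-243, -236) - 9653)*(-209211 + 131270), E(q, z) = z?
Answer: -770759083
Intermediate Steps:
I(n) = -3*n
j = 770758549 (j = (-236 - 9653)*(-209211 + 131270) = -9889*(-77941) = 770758549)
I(-96 - 1*(-274)) - j = -3*(-96 - 1*(-274)) - 1*770758549 = -3*(-96 + 274) - 770758549 = -3*178 - 770758549 = -534 - 770758549 = -770759083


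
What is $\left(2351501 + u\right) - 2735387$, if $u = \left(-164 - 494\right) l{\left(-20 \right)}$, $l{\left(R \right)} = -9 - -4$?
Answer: $-380596$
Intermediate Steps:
$l{\left(R \right)} = -5$ ($l{\left(R \right)} = -9 + 4 = -5$)
$u = 3290$ ($u = \left(-164 - 494\right) \left(-5\right) = \left(-658\right) \left(-5\right) = 3290$)
$\left(2351501 + u\right) - 2735387 = \left(2351501 + 3290\right) - 2735387 = 2354791 - 2735387 = -380596$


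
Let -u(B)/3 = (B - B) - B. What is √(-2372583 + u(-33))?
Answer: I*√2372682 ≈ 1540.4*I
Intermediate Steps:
u(B) = 3*B (u(B) = -3*((B - B) - B) = -3*(0 - B) = -(-3)*B = 3*B)
√(-2372583 + u(-33)) = √(-2372583 + 3*(-33)) = √(-2372583 - 99) = √(-2372682) = I*√2372682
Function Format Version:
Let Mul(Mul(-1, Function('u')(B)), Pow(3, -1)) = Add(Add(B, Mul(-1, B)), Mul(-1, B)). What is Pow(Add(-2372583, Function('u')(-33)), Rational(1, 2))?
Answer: Mul(I, Pow(2372682, Rational(1, 2))) ≈ Mul(1540.4, I)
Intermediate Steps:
Function('u')(B) = Mul(3, B) (Function('u')(B) = Mul(-3, Add(Add(B, Mul(-1, B)), Mul(-1, B))) = Mul(-3, Add(0, Mul(-1, B))) = Mul(-3, Mul(-1, B)) = Mul(3, B))
Pow(Add(-2372583, Function('u')(-33)), Rational(1, 2)) = Pow(Add(-2372583, Mul(3, -33)), Rational(1, 2)) = Pow(Add(-2372583, -99), Rational(1, 2)) = Pow(-2372682, Rational(1, 2)) = Mul(I, Pow(2372682, Rational(1, 2)))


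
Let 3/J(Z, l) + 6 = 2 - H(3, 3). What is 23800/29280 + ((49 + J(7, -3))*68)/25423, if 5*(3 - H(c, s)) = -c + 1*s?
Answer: 122810635/130267452 ≈ 0.94276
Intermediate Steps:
H(c, s) = 3 - s/5 + c/5 (H(c, s) = 3 - (-c + 1*s)/5 = 3 - (-c + s)/5 = 3 - (s - c)/5 = 3 + (-s/5 + c/5) = 3 - s/5 + c/5)
J(Z, l) = -3/7 (J(Z, l) = 3/(-6 + (2 - (3 - ⅕*3 + (⅕)*3))) = 3/(-6 + (2 - (3 - ⅗ + ⅗))) = 3/(-6 + (2 - 1*3)) = 3/(-6 + (2 - 3)) = 3/(-6 - 1) = 3/(-7) = 3*(-⅐) = -3/7)
23800/29280 + ((49 + J(7, -3))*68)/25423 = 23800/29280 + ((49 - 3/7)*68)/25423 = 23800*(1/29280) + ((340/7)*68)*(1/25423) = 595/732 + (23120/7)*(1/25423) = 595/732 + 23120/177961 = 122810635/130267452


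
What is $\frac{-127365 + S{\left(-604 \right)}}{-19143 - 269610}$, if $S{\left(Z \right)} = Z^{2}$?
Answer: $- \frac{237451}{288753} \approx -0.82233$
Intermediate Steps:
$\frac{-127365 + S{\left(-604 \right)}}{-19143 - 269610} = \frac{-127365 + \left(-604\right)^{2}}{-19143 - 269610} = \frac{-127365 + 364816}{-288753} = 237451 \left(- \frac{1}{288753}\right) = - \frac{237451}{288753}$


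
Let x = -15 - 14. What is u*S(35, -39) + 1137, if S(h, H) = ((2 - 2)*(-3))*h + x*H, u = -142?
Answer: -159465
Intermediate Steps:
x = -29
S(h, H) = -29*H (S(h, H) = ((2 - 2)*(-3))*h - 29*H = (0*(-3))*h - 29*H = 0*h - 29*H = 0 - 29*H = -29*H)
u*S(35, -39) + 1137 = -(-4118)*(-39) + 1137 = -142*1131 + 1137 = -160602 + 1137 = -159465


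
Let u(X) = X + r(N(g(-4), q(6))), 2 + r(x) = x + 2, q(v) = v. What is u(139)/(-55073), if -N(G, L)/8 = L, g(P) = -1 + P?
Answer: -91/55073 ≈ -0.0016524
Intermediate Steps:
N(G, L) = -8*L
r(x) = x (r(x) = -2 + (x + 2) = -2 + (2 + x) = x)
u(X) = -48 + X (u(X) = X - 8*6 = X - 48 = -48 + X)
u(139)/(-55073) = (-48 + 139)/(-55073) = 91*(-1/55073) = -91/55073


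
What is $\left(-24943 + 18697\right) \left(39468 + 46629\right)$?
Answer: $-537761862$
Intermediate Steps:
$\left(-24943 + 18697\right) \left(39468 + 46629\right) = \left(-6246\right) 86097 = -537761862$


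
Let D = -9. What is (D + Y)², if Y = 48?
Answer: 1521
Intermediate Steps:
(D + Y)² = (-9 + 48)² = 39² = 1521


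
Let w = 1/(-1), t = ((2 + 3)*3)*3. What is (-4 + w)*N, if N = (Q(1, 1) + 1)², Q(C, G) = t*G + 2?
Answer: -11520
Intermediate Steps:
t = 45 (t = (5*3)*3 = 15*3 = 45)
Q(C, G) = 2 + 45*G (Q(C, G) = 45*G + 2 = 2 + 45*G)
w = -1 (w = 1*(-1) = -1)
N = 2304 (N = ((2 + 45*1) + 1)² = ((2 + 45) + 1)² = (47 + 1)² = 48² = 2304)
(-4 + w)*N = (-4 - 1)*2304 = -5*2304 = -11520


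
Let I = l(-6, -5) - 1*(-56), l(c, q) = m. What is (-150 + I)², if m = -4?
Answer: 9604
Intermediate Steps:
l(c, q) = -4
I = 52 (I = -4 - 1*(-56) = -4 + 56 = 52)
(-150 + I)² = (-150 + 52)² = (-98)² = 9604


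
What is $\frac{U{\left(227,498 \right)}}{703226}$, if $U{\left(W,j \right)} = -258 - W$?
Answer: $- \frac{485}{703226} \approx -0.00068968$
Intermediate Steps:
$\frac{U{\left(227,498 \right)}}{703226} = \frac{-258 - 227}{703226} = \left(-258 - 227\right) \frac{1}{703226} = \left(-485\right) \frac{1}{703226} = - \frac{485}{703226}$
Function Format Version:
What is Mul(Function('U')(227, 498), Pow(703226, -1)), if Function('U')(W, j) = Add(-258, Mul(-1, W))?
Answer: Rational(-485, 703226) ≈ -0.00068968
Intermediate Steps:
Mul(Function('U')(227, 498), Pow(703226, -1)) = Mul(Add(-258, Mul(-1, 227)), Pow(703226, -1)) = Mul(Add(-258, -227), Rational(1, 703226)) = Mul(-485, Rational(1, 703226)) = Rational(-485, 703226)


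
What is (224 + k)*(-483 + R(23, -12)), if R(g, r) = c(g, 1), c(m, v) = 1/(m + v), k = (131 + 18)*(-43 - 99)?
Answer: 40440999/4 ≈ 1.0110e+7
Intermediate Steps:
k = -21158 (k = 149*(-142) = -21158)
R(g, r) = 1/(1 + g) (R(g, r) = 1/(g + 1) = 1/(1 + g))
(224 + k)*(-483 + R(23, -12)) = (224 - 21158)*(-483 + 1/(1 + 23)) = -20934*(-483 + 1/24) = -20934*(-11591/24) = 40440999/4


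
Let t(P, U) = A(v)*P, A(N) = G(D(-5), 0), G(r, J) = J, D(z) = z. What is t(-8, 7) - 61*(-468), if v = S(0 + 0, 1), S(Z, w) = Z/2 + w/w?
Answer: 28548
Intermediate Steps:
S(Z, w) = 1 + Z/2 (S(Z, w) = Z*(½) + 1 = Z/2 + 1 = 1 + Z/2)
v = 1 (v = 1 + (0 + 0)/2 = 1 + (½)*0 = 1 + 0 = 1)
A(N) = 0
t(P, U) = 0 (t(P, U) = 0*P = 0)
t(-8, 7) - 61*(-468) = 0 - 61*(-468) = 0 + 28548 = 28548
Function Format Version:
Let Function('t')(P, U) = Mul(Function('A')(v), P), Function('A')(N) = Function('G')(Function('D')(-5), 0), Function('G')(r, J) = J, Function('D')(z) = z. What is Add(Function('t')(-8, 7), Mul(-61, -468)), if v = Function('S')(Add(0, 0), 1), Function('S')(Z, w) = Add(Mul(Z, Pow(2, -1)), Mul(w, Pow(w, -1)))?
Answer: 28548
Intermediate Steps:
Function('S')(Z, w) = Add(1, Mul(Rational(1, 2), Z)) (Function('S')(Z, w) = Add(Mul(Z, Rational(1, 2)), 1) = Add(Mul(Rational(1, 2), Z), 1) = Add(1, Mul(Rational(1, 2), Z)))
v = 1 (v = Add(1, Mul(Rational(1, 2), Add(0, 0))) = Add(1, Mul(Rational(1, 2), 0)) = Add(1, 0) = 1)
Function('A')(N) = 0
Function('t')(P, U) = 0 (Function('t')(P, U) = Mul(0, P) = 0)
Add(Function('t')(-8, 7), Mul(-61, -468)) = Add(0, Mul(-61, -468)) = Add(0, 28548) = 28548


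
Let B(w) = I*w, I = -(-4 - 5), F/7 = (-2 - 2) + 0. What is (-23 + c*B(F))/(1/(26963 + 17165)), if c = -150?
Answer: 1667023456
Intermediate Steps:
F = -28 (F = 7*((-2 - 2) + 0) = 7*(-4 + 0) = 7*(-4) = -28)
I = 9 (I = -1*(-9) = 9)
B(w) = 9*w
(-23 + c*B(F))/(1/(26963 + 17165)) = (-23 - 1350*(-28))/(1/(26963 + 17165)) = (-23 - 150*(-252))/(1/44128) = (-23 + 37800)/(1/44128) = 37777*44128 = 1667023456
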